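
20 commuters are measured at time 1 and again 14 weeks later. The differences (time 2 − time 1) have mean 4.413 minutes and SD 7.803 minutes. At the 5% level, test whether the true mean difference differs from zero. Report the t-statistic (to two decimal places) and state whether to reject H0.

t = 2.53; reject H0

H0: μ_d = 0; H1: μ_d ≠ 0 (paired t-test on the differences, two-sided).
t = d̄/(s_d/√n) = 4.413/(7.803/√20) = 2.53
df = n − 1 = 19
Two-sided p-value ≈ 0.020
Since p ≈ 0.020 < α = 0.05, reject H0; the data support H1.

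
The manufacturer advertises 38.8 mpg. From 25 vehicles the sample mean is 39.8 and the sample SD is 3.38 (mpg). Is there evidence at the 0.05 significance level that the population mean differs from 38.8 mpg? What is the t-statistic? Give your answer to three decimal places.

1.479

H0: μ = 38.8; H1: μ ≠ 38.8 (one-sample t-test, two-sided).
t = (x̄ − μ₀)/(s/√n) = (39.8 − 38.8)/(3.38/√25) = 1.479
df = n − 1 = 24
Two-sided p-value ≈ 0.152
Since p ≈ 0.152 > α = 0.05, fail to reject H0; the evidence is not statistically significant.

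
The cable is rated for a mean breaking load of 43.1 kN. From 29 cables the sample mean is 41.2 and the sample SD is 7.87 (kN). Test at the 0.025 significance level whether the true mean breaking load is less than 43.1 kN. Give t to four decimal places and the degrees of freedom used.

t = -1.3001, df = 28

H0: μ = 43.1; H1: μ < 43.1 (one-sample t-test, left-tailed).
t = (x̄ − μ₀)/(s/√n) = (41.2 − 43.1)/(7.87/√29) = -1.3001
df = n − 1 = 28
p-value = P(T ≤ -1.3001) ≈ 0.102
Since p ≈ 0.102 > α = 0.025, fail to reject H0; the data do not provide sufficient evidence against H0.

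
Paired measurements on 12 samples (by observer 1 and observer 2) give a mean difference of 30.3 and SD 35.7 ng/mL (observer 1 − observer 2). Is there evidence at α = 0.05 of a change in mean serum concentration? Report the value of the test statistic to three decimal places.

2.940

H0: μ_d = 0; H1: μ_d ≠ 0 (paired t-test on the differences, two-sided).
t = d̄/(s_d/√n) = 30.3/(35.7/√12) = 2.940
df = n − 1 = 11
Two-sided p-value ≈ 0.0134
Since p ≈ 0.0134 < α = 0.05, reject H0; the data support H1.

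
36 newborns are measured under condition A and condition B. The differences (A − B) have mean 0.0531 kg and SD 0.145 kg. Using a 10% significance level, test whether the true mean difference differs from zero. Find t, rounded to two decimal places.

2.20

H0: μ_d = 0; H1: μ_d ≠ 0 (paired t-test on the differences, two-sided).
t = d̄/(s_d/√n) = 0.0531/(0.145/√36) = 2.20
df = n − 1 = 35
Two-sided p-value ≈ 0.0347
Since p ≈ 0.0347 < α = 0.1, reject H0; the data support H1.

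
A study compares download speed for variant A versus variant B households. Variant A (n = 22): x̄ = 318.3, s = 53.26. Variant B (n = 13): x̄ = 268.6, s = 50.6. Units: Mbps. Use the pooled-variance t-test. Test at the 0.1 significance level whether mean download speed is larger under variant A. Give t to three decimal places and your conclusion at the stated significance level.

t = 2.716; reject H0

Let group 1 = variant A, group 2 = variant B. H0: μ_1 = μ_2; H1: μ_1 > μ_2 (two-sample pooled-variance t-test, right-tailed).
s_p² = [(22−1)·53.26² + (13−1)·50.6²]/(22+13−2) = 2736.17
t = (318.3 − 268.6)/√[2736.17·(1/22 + 1/13)] = 2.716
df = n₁ + n₂ − 2 = 33
p-value = P(T ≥ 2.716) ≈ 0.005
Since p ≈ 0.005 < α = 0.1, reject H0; the data support H1.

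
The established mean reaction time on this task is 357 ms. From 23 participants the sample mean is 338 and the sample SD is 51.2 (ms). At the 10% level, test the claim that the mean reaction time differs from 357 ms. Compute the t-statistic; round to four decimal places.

H0: μ = 357; H1: μ ≠ 357 (one-sample t-test, two-sided).
t = (x̄ − μ₀)/(s/√n) = (338 − 357)/(51.2/√23) = -1.7797
df = n − 1 = 22
Two-sided p-value ≈ 0.0889
Since p ≈ 0.0889 < α = 0.1, reject H0; the evidence is statistically significant.

-1.7797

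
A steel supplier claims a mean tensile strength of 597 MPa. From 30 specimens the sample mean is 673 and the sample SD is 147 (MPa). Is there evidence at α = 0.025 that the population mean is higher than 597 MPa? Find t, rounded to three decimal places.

2.832

H0: μ = 597; H1: μ > 597 (one-sample t-test, right-tailed).
t = (x̄ − μ₀)/(s/√n) = (673 − 597)/(147/√30) = 2.832
df = n − 1 = 29
p-value = P(T ≥ 2.832) ≈ 0.0042
Since p ≈ 0.0042 < α = 0.025, reject H0; the evidence is statistically significant.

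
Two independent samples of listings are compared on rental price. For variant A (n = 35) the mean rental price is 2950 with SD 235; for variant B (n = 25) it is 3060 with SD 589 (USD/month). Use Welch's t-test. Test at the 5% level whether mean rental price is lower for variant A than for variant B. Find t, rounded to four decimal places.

Let group 1 = variant A, group 2 = variant B. H0: μ_1 = μ_2; H1: μ_1 < μ_2 (Welch's two-sample t-test, left-tailed).
t = (x̄_1 − x̄_2)/√(s_1²/n_1 + s_2²/n_2) = (2950 − 3060)/√(235²/35 + 589²/25) = -0.8848
Welch–Satterthwaite df ≈ 29.50
p-value = P(T ≤ -0.8848) ≈ 0.192
Since p ≈ 0.192 > α = 0.05, fail to reject H0; the data do not provide sufficient evidence against H0.

-0.8848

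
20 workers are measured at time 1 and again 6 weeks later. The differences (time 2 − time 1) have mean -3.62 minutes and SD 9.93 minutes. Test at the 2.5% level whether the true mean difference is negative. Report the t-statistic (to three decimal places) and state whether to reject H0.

t = -1.630; fail to reject H0

H0: μ_d = 0; H1: μ_d < 0 (paired t-test on the differences, left-tailed).
t = d̄/(s_d/√n) = -3.62/(9.93/√20) = -1.630
df = n − 1 = 19
p-value = P(T ≤ -1.630) ≈ 0.060
Since p ≈ 0.060 > α = 0.025, fail to reject H0; the evidence is not statistically significant.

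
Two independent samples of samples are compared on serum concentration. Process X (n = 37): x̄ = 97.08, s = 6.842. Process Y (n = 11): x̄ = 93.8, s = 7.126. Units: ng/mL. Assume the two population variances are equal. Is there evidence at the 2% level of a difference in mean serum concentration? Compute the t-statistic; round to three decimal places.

Let group 1 = process X, group 2 = process Y. H0: μ_1 = μ_2; H1: μ_1 ≠ μ_2 (two-sample pooled-variance t-test, two-sided).
s_p² = [(37−1)·6.842² + (11−1)·7.126²]/(37+11−2) = 47.6753
t = (97.08 − 93.8)/√[47.6753·(1/37 + 1/11)] = 1.383
df = n₁ + n₂ − 2 = 46
Two-sided p-value ≈ 0.1733
Since p ≈ 0.1733 > α = 0.02, fail to reject H0; the data do not provide sufficient evidence against H0.

1.383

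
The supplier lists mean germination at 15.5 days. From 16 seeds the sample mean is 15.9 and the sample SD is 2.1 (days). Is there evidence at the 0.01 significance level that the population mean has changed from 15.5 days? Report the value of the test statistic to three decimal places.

0.762

H0: μ = 15.5; H1: μ ≠ 15.5 (one-sample t-test, two-sided).
t = (x̄ − μ₀)/(s/√n) = (15.9 − 15.5)/(2.1/√16) = 0.762
df = n − 1 = 15
Two-sided p-value ≈ 0.458
Since p ≈ 0.458 > α = 0.01, fail to reject H0; the data do not provide sufficient evidence against H0.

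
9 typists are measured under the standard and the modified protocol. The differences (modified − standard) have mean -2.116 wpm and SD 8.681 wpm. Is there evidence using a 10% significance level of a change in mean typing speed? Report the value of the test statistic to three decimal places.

-0.731

H0: μ_d = 0; H1: μ_d ≠ 0 (paired t-test on the differences, two-sided).
t = d̄/(s_d/√n) = -2.116/(8.681/√9) = -0.731
df = n − 1 = 8
Two-sided p-value ≈ 0.4855
Since p ≈ 0.4855 > α = 0.1, fail to reject H0; the evidence is not statistically significant.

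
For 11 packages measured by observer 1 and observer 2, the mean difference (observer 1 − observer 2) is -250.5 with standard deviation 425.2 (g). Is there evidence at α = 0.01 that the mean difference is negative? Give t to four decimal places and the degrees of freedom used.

t = -1.9539, df = 10

H0: μ_d = 0; H1: μ_d < 0 (paired t-test on the differences, left-tailed).
t = d̄/(s_d/√n) = -250.5/(425.2/√11) = -1.9539
df = n − 1 = 10
p-value = P(T ≤ -1.9539) ≈ 0.040
Since p ≈ 0.040 > α = 0.01, fail to reject H0; the evidence is not statistically significant.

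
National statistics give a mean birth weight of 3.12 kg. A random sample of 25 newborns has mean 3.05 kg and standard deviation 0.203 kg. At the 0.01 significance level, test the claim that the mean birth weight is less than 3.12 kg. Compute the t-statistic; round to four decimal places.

H0: μ = 3.12; H1: μ < 3.12 (one-sample t-test, left-tailed).
t = (x̄ − μ₀)/(s/√n) = (3.05 − 3.12)/(0.203/√25) = -1.7241
df = n − 1 = 24
p-value = P(T ≤ -1.7241) ≈ 0.0488
Since p ≈ 0.0488 > α = 0.01, fail to reject H0; the data do not provide sufficient evidence against H0.

-1.7241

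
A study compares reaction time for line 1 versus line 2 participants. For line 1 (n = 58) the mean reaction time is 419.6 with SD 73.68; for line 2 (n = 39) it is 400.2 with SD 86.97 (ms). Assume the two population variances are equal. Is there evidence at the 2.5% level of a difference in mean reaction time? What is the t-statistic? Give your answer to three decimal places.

1.182

Let group 1 = line 1, group 2 = line 2. H0: μ_1 = μ_2; H1: μ_1 ≠ μ_2 (two-sample pooled-variance t-test, two-sided).
s_p² = [(58−1)·73.68² + (39−1)·86.97²]/(58+39−2) = 6282.76
t = (419.6 − 400.2)/√[6282.76·(1/58 + 1/39)] = 1.182
df = n₁ + n₂ − 2 = 95
Two-sided p-value ≈ 0.2402
Since p ≈ 0.2402 > α = 0.025, fail to reject H0; the data do not provide sufficient evidence against H0.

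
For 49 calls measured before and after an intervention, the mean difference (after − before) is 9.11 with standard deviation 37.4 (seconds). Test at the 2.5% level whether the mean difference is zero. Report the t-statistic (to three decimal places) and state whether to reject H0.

H0: μ_d = 0; H1: μ_d ≠ 0 (paired t-test on the differences, two-sided).
t = d̄/(s_d/√n) = 9.11/(37.4/√49) = 1.705
df = n − 1 = 48
Two-sided p-value ≈ 0.095
Since p ≈ 0.095 > α = 0.025, fail to reject H0; the evidence is not statistically significant.

t = 1.705; fail to reject H0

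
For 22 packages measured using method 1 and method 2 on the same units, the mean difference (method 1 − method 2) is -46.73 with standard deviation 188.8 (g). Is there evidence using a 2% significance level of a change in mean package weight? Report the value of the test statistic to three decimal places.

H0: μ_d = 0; H1: μ_d ≠ 0 (paired t-test on the differences, two-sided).
t = d̄/(s_d/√n) = -46.73/(188.8/√22) = -1.161
df = n − 1 = 21
Two-sided p-value ≈ 0.259
Since p ≈ 0.259 > α = 0.02, fail to reject H0; the data do not provide sufficient evidence against H0.

-1.161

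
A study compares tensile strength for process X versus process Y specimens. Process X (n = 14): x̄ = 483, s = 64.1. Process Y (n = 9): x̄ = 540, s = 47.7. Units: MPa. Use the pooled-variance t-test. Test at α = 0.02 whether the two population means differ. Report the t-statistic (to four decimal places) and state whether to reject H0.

t = -2.2845; fail to reject H0

Let group 1 = process X, group 2 = process Y. H0: μ_1 = μ_2; H1: μ_1 ≠ μ_2 (two-sample pooled-variance t-test, two-sided).
s_p² = [(14−1)·64.1² + (9−1)·47.7²]/(14+9−2) = 3410.33
t = (483 − 540)/√[3410.33·(1/14 + 1/9)] = -2.2845
df = n₁ + n₂ − 2 = 21
Two-sided p-value ≈ 0.033
Since p ≈ 0.033 > α = 0.02, fail to reject H0; the data do not provide sufficient evidence against H0.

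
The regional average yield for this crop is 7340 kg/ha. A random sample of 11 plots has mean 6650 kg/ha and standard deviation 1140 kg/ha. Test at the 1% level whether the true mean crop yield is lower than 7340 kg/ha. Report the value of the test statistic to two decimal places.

-2.01

H0: μ = 7340; H1: μ < 7340 (one-sample t-test, left-tailed).
t = (x̄ − μ₀)/(s/√n) = (6650 − 7340)/(1140/√11) = -2.01
df = n − 1 = 10
p-value = P(T ≤ -2.01) ≈ 0.036
Since p ≈ 0.036 > α = 0.01, fail to reject H0; the data do not provide sufficient evidence against H0.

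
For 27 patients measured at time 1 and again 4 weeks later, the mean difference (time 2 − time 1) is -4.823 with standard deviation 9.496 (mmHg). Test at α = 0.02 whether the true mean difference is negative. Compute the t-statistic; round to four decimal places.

-2.6391

H0: μ_d = 0; H1: μ_d < 0 (paired t-test on the differences, left-tailed).
t = d̄/(s_d/√n) = -4.823/(9.496/√27) = -2.6391
df = n − 1 = 26
p-value = P(T ≤ -2.6391) ≈ 0.007
Since p ≈ 0.007 < α = 0.02, reject H0; the evidence is statistically significant.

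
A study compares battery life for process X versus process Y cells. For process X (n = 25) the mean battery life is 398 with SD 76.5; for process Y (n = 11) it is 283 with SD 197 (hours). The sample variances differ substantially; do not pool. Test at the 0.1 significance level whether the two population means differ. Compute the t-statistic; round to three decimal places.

Let group 1 = process X, group 2 = process Y. H0: μ_1 = μ_2; H1: μ_1 ≠ μ_2 (Welch's two-sample t-test, two-sided).
t = (x̄_1 − x̄_2)/√(s_1²/n_1 + s_2²/n_2) = (398 − 283)/√(76.5²/25 + 197²/11) = 1.875
Welch–Satterthwaite df ≈ 11.35
Two-sided p-value ≈ 0.0868
Since p ≈ 0.0868 < α = 0.1, reject H0; the evidence is statistically significant.

1.875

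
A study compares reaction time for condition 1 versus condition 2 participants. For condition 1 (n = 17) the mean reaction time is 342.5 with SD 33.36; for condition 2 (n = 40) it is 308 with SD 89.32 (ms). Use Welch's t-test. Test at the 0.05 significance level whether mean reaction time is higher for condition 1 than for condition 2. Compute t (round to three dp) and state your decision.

Let group 1 = condition 1, group 2 = condition 2. H0: μ_1 = μ_2; H1: μ_1 > μ_2 (Welch's two-sample t-test, right-tailed).
t = (x̄_1 − x̄_2)/√(s_1²/n_1 + s_2²/n_2) = (342.5 − 308)/√(33.36²/17 + 89.32²/40) = 2.120
Welch–Satterthwaite df ≈ 54.49
p-value = P(T ≥ 2.120) ≈ 0.019
Since p ≈ 0.019 < α = 0.05, reject H0; the evidence is statistically significant.

t = 2.120; reject H0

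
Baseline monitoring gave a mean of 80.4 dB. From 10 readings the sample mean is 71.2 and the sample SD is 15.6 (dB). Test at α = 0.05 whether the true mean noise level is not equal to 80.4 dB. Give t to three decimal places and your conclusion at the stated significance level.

H0: μ = 80.4; H1: μ ≠ 80.4 (one-sample t-test, two-sided).
t = (x̄ − μ₀)/(s/√n) = (71.2 − 80.4)/(15.6/√10) = -1.865
df = n − 1 = 9
Two-sided p-value ≈ 0.0951
Since p ≈ 0.0951 > α = 0.05, fail to reject H0; the evidence is not statistically significant.

t = -1.865; fail to reject H0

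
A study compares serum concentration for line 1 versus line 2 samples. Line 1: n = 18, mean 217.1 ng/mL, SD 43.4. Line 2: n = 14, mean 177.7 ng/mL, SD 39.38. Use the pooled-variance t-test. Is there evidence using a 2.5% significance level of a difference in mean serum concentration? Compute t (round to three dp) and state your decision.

Let group 1 = line 1, group 2 = line 2. H0: μ_1 = μ_2; H1: μ_1 ≠ μ_2 (two-sample pooled-variance t-test, two-sided).
s_p² = [(18−1)·43.4² + (14−1)·39.38²]/(18+14−2) = 1739.36
t = (217.1 − 177.7)/√[1739.36·(1/18 + 1/14)] = 2.651
df = n₁ + n₂ − 2 = 30
Two-sided p-value ≈ 0.0127
Since p ≈ 0.0127 < α = 0.025, reject H0; the evidence is statistically significant.

t = 2.651; reject H0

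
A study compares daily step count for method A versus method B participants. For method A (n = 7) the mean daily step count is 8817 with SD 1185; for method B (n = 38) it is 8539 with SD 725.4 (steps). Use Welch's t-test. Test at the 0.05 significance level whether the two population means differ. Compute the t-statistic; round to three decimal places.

Let group 1 = method A, group 2 = method B. H0: μ_1 = μ_2; H1: μ_1 ≠ μ_2 (Welch's two-sample t-test, two-sided).
t = (x̄_1 − x̄_2)/√(s_1²/n_1 + s_2²/n_2) = (8817 − 8539)/√(1185²/7 + 725.4²/38) = 0.600
Welch–Satterthwaite df ≈ 6.85
Two-sided p-value ≈ 0.568
Since p ≈ 0.568 > α = 0.05, fail to reject H0; the data do not provide sufficient evidence against H0.

0.600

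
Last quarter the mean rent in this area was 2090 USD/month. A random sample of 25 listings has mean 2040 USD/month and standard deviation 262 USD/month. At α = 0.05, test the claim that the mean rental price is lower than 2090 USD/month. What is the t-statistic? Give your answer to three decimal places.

H0: μ = 2090; H1: μ < 2090 (one-sample t-test, left-tailed).
t = (x̄ − μ₀)/(s/√n) = (2040 − 2090)/(262/√25) = -0.954
df = n − 1 = 24
p-value = P(T ≤ -0.954) ≈ 0.175
Since p ≈ 0.175 > α = 0.05, fail to reject H0; the data do not provide sufficient evidence against H0.

-0.954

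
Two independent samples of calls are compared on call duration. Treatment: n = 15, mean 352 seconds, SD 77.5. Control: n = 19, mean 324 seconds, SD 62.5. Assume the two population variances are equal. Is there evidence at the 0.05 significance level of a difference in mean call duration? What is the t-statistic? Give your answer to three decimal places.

1.167

Let group 1 = treatment, group 2 = control. H0: μ_1 = μ_2; H1: μ_1 ≠ μ_2 (two-sample pooled-variance t-test, two-sided).
s_p² = [(15−1)·77.5² + (19−1)·62.5²]/(15+19−2) = 4825
t = (352 − 324)/√[4825·(1/15 + 1/19)] = 1.167
df = n₁ + n₂ − 2 = 32
Two-sided p-value ≈ 0.252
Since p ≈ 0.252 > α = 0.05, fail to reject H0; the evidence is not statistically significant.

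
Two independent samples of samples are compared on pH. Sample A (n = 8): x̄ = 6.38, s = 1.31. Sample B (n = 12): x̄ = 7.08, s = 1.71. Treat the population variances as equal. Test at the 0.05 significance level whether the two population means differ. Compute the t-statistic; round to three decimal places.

Let group 1 = sample A, group 2 = sample B. H0: μ_1 = μ_2; H1: μ_1 ≠ μ_2 (two-sample pooled-variance t-test, two-sided).
s_p² = [(8−1)·1.31² + (12−1)·1.71²]/(8+12−2) = 2.45432
t = (6.38 − 7.08)/√[2.45432·(1/8 + 1/12)] = -0.979
df = n₁ + n₂ − 2 = 18
Two-sided p-value ≈ 0.341
Since p ≈ 0.341 > α = 0.05, fail to reject H0; the evidence is not statistically significant.

-0.979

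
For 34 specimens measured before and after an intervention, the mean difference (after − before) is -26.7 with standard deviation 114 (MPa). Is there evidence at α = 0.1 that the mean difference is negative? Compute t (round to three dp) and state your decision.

t = -1.366; reject H0

H0: μ_d = 0; H1: μ_d < 0 (paired t-test on the differences, left-tailed).
t = d̄/(s_d/√n) = -26.7/(114/√34) = -1.366
df = n − 1 = 33
p-value = P(T ≤ -1.366) ≈ 0.0906
Since p ≈ 0.0906 < α = 0.1, reject H0; the data support H1.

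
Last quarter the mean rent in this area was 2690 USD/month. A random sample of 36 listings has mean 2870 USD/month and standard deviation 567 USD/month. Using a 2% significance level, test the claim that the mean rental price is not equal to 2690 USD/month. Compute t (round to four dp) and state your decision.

H0: μ = 2690; H1: μ ≠ 2690 (one-sample t-test, two-sided).
t = (x̄ − μ₀)/(s/√n) = (2870 − 2690)/(567/√36) = 1.9048
df = n − 1 = 35
Two-sided p-value ≈ 0.065
Since p ≈ 0.065 > α = 0.02, fail to reject H0; the evidence is not statistically significant.

t = 1.9048; fail to reject H0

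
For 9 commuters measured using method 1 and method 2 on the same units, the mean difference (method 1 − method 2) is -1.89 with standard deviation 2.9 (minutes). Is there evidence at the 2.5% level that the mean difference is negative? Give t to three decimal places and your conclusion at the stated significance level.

H0: μ_d = 0; H1: μ_d < 0 (paired t-test on the differences, left-tailed).
t = d̄/(s_d/√n) = -1.89/(2.9/√9) = -1.955
df = n − 1 = 8
p-value = P(T ≤ -1.955) ≈ 0.043
Since p ≈ 0.043 > α = 0.025, fail to reject H0; the data do not provide sufficient evidence against H0.

t = -1.955; fail to reject H0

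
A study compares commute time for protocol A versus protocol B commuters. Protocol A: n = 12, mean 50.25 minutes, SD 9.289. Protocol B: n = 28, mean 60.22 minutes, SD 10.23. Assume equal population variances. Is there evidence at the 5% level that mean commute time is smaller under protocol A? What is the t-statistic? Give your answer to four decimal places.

-2.8992

Let group 1 = protocol A, group 2 = protocol B. H0: μ_1 = μ_2; H1: μ_1 < μ_2 (two-sample pooled-variance t-test, left-tailed).
s_p² = [(12−1)·9.289² + (28−1)·10.23²]/(12+28−2) = 99.336
t = (50.25 − 60.22)/√[99.336·(1/12 + 1/28)] = -2.8992
df = n₁ + n₂ − 2 = 38
p-value = P(T ≤ -2.8992) ≈ 0.0031
Since p ≈ 0.0031 < α = 0.05, reject H0; the data support H1.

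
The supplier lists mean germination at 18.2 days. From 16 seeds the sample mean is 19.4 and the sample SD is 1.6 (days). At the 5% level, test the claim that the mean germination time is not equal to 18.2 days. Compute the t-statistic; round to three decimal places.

3.000

H0: μ = 18.2; H1: μ ≠ 18.2 (one-sample t-test, two-sided).
t = (x̄ − μ₀)/(s/√n) = (19.4 − 18.2)/(1.6/√16) = 3.000
df = n − 1 = 15
Two-sided p-value ≈ 0.0090
Since p ≈ 0.0090 < α = 0.05, reject H0; the data support H1.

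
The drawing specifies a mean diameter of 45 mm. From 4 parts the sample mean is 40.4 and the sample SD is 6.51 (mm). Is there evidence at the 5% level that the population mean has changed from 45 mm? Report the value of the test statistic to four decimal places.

-1.4132

H0: μ = 45; H1: μ ≠ 45 (one-sample t-test, two-sided).
t = (x̄ − μ₀)/(s/√n) = (40.4 − 45)/(6.51/√4) = -1.4132
df = n − 1 = 3
Two-sided p-value ≈ 0.2525
Since p ≈ 0.2525 > α = 0.05, fail to reject H0; the evidence is not statistically significant.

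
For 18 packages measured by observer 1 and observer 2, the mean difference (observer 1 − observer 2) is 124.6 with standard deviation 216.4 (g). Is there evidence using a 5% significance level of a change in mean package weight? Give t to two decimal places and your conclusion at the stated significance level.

t = 2.44; reject H0

H0: μ_d = 0; H1: μ_d ≠ 0 (paired t-test on the differences, two-sided).
t = d̄/(s_d/√n) = 124.6/(216.4/√18) = 2.44
df = n − 1 = 17
Two-sided p-value ≈ 0.0258
Since p ≈ 0.0258 < α = 0.05, reject H0; the data support H1.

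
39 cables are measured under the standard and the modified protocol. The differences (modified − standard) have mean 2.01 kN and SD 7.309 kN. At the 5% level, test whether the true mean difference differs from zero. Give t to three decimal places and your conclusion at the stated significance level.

H0: μ_d = 0; H1: μ_d ≠ 0 (paired t-test on the differences, two-sided).
t = d̄/(s_d/√n) = 2.01/(7.309/√39) = 1.717
df = n − 1 = 38
Two-sided p-value ≈ 0.0940
Since p ≈ 0.0940 > α = 0.05, fail to reject H0; the evidence is not statistically significant.

t = 1.717; fail to reject H0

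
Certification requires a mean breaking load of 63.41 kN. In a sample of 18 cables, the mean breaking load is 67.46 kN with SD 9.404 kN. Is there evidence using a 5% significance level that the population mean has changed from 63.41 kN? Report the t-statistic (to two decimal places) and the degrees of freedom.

H0: μ = 63.41; H1: μ ≠ 63.41 (one-sample t-test, two-sided).
t = (x̄ − μ₀)/(s/√n) = (67.46 − 63.41)/(9.404/√18) = 1.83
df = n − 1 = 17
Two-sided p-value ≈ 0.085
Since p ≈ 0.085 > α = 0.05, fail to reject H0; the data do not provide sufficient evidence against H0.

t = 1.83, df = 17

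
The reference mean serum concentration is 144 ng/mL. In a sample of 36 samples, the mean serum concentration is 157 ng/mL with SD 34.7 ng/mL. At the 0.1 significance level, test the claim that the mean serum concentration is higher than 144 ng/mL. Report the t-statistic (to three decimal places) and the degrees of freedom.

H0: μ = 144; H1: μ > 144 (one-sample t-test, right-tailed).
t = (x̄ − μ₀)/(s/√n) = (157 − 144)/(34.7/√36) = 2.248
df = n − 1 = 35
p-value = P(T ≥ 2.248) ≈ 0.0155
Since p ≈ 0.0155 < α = 0.1, reject H0; the data support H1.

t = 2.248, df = 35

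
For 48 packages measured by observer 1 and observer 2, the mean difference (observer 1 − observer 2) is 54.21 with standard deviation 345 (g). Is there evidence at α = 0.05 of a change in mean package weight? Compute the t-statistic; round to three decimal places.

1.089

H0: μ_d = 0; H1: μ_d ≠ 0 (paired t-test on the differences, two-sided).
t = d̄/(s_d/√n) = 54.21/(345/√48) = 1.089
df = n − 1 = 47
Two-sided p-value ≈ 0.282
Since p ≈ 0.282 > α = 0.05, fail to reject H0; the data do not provide sufficient evidence against H0.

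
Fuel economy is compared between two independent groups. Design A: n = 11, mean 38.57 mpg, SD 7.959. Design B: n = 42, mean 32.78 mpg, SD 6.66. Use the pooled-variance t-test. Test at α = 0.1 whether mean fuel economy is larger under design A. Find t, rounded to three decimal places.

Let group 1 = design A, group 2 = design B. H0: μ_1 = μ_2; H1: μ_1 > μ_2 (two-sample pooled-variance t-test, right-tailed).
s_p² = [(11−1)·7.959² + (42−1)·6.66²]/(11+42−2) = 48.0791
t = (38.57 − 32.78)/√[48.0791·(1/11 + 1/42)] = 2.465
df = n₁ + n₂ − 2 = 51
p-value = P(T ≥ 2.465) ≈ 0.009
Since p ≈ 0.009 < α = 0.1, reject H0; the evidence is statistically significant.

2.465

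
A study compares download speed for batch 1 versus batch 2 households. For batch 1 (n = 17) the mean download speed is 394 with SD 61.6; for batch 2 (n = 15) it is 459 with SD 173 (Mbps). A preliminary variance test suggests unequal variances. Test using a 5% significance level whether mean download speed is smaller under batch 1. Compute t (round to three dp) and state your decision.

t = -1.380; fail to reject H0

Let group 1 = batch 1, group 2 = batch 2. H0: μ_1 = μ_2; H1: μ_1 < μ_2 (Welch's two-sample t-test, left-tailed).
t = (x̄_1 − x̄_2)/√(s_1²/n_1 + s_2²/n_2) = (394 − 459)/√(61.6²/17 + 173²/15) = -1.380
Welch–Satterthwaite df ≈ 17.12
p-value = P(T ≤ -1.380) ≈ 0.093
Since p ≈ 0.093 > α = 0.05, fail to reject H0; the data do not provide sufficient evidence against H0.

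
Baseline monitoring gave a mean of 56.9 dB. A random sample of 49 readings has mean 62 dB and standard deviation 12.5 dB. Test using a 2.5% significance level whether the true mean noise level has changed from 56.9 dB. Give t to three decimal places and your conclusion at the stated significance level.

t = 2.856; reject H0

H0: μ = 56.9; H1: μ ≠ 56.9 (one-sample t-test, two-sided).
t = (x̄ − μ₀)/(s/√n) = (62 − 56.9)/(12.5/√49) = 2.856
df = n − 1 = 48
Two-sided p-value ≈ 0.006
Since p ≈ 0.006 < α = 0.025, reject H0; the evidence is statistically significant.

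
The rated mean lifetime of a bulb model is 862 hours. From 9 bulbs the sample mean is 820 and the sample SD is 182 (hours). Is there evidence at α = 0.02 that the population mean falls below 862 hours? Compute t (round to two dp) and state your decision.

t = -0.69; fail to reject H0

H0: μ = 862; H1: μ < 862 (one-sample t-test, left-tailed).
t = (x̄ − μ₀)/(s/√n) = (820 − 862)/(182/√9) = -0.69
df = n − 1 = 8
p-value = P(T ≤ -0.69) ≈ 0.254
Since p ≈ 0.254 > α = 0.02, fail to reject H0; the data do not provide sufficient evidence against H0.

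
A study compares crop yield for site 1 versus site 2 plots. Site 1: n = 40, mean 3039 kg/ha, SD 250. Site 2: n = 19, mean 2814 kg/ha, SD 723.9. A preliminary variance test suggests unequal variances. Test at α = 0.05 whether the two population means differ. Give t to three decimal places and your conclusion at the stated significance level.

t = 1.318; fail to reject H0

Let group 1 = site 1, group 2 = site 2. H0: μ_1 = μ_2; H1: μ_1 ≠ μ_2 (Welch's two-sample t-test, two-sided).
t = (x̄_1 − x̄_2)/√(s_1²/n_1 + s_2²/n_2) = (3039 − 2814)/√(250²/40 + 723.9²/19) = 1.318
Welch–Satterthwaite df ≈ 20.07
Two-sided p-value ≈ 0.202
Since p ≈ 0.202 > α = 0.05, fail to reject H0; the evidence is not statistically significant.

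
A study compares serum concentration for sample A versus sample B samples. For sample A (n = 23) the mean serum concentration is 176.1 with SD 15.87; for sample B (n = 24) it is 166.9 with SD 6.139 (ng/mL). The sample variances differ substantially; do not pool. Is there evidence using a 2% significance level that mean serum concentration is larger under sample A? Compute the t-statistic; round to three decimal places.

2.600

Let group 1 = sample A, group 2 = sample B. H0: μ_1 = μ_2; H1: μ_1 > μ_2 (Welch's two-sample t-test, right-tailed).
t = (x̄_1 − x̄_2)/√(s_1²/n_1 + s_2²/n_2) = (176.1 − 166.9)/√(15.87²/23 + 6.139²/24) = 2.600
Welch–Satterthwaite df ≈ 28.21
p-value = P(T ≥ 2.600) ≈ 0.0073
Since p ≈ 0.0073 < α = 0.02, reject H0; the data support H1.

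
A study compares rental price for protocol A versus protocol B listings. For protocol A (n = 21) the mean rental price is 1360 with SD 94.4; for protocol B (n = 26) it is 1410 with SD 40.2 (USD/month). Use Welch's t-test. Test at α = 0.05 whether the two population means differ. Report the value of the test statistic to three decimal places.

-2.267

Let group 1 = protocol A, group 2 = protocol B. H0: μ_1 = μ_2; H1: μ_1 ≠ μ_2 (Welch's two-sample t-test, two-sided).
t = (x̄_1 − x̄_2)/√(s_1²/n_1 + s_2²/n_2) = (1360 − 1410)/√(94.4²/21 + 40.2²/26) = -2.267
Welch–Satterthwaite df ≈ 25.84
Two-sided p-value ≈ 0.0320
Since p ≈ 0.0320 < α = 0.05, reject H0; the data support H1.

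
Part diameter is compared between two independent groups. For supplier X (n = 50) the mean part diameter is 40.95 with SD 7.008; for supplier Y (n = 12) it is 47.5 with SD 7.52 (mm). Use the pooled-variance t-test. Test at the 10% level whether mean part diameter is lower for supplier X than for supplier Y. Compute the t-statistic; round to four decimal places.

Let group 1 = supplier X, group 2 = supplier Y. H0: μ_1 = μ_2; H1: μ_1 < μ_2 (two-sample pooled-variance t-test, left-tailed).
s_p² = [(50−1)·7.008² + (12−1)·7.52²]/(50+12−2) = 50.4758
t = (40.95 − 47.5)/√[50.4758·(1/50 + 1/12)] = -2.8680
df = n₁ + n₂ − 2 = 60
p-value = P(T ≤ -2.8680) ≈ 0.0028
Since p ≈ 0.0028 < α = 0.1, reject H0; the evidence is statistically significant.

-2.8680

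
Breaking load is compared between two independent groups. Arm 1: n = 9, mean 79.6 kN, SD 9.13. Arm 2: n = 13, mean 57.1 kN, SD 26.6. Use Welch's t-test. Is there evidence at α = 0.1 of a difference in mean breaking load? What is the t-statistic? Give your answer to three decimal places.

Let group 1 = arm 1, group 2 = arm 2. H0: μ_1 = μ_2; H1: μ_1 ≠ μ_2 (Welch's two-sample t-test, two-sided).
t = (x̄_1 − x̄_2)/√(s_1²/n_1 + s_2²/n_2) = (79.6 − 57.1)/√(9.13²/9 + 26.6²/13) = 2.819
Welch–Satterthwaite df ≈ 15.75
Two-sided p-value ≈ 0.012
Since p ≈ 0.012 < α = 0.1, reject H0; the evidence is statistically significant.

2.819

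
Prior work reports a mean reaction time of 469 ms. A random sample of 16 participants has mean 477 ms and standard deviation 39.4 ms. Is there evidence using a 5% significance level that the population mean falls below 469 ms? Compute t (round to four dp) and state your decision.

t = 0.8122; fail to reject H0

H0: μ = 469; H1: μ < 469 (one-sample t-test, left-tailed).
t = (x̄ − μ₀)/(s/√n) = (477 − 469)/(39.4/√16) = 0.8122
df = n − 1 = 15
p-value = P(T ≤ 0.8122) ≈ 0.7853
Since p ≈ 0.7853 > α = 0.05, fail to reject H0; the data do not provide sufficient evidence against H0.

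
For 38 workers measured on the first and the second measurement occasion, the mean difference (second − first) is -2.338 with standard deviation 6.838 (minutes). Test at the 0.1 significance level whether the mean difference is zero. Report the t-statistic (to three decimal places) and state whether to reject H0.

H0: μ_d = 0; H1: μ_d ≠ 0 (paired t-test on the differences, two-sided).
t = d̄/(s_d/√n) = -2.338/(6.838/√38) = -2.108
df = n − 1 = 37
Two-sided p-value ≈ 0.042
Since p ≈ 0.042 < α = 0.1, reject H0; the evidence is statistically significant.

t = -2.108; reject H0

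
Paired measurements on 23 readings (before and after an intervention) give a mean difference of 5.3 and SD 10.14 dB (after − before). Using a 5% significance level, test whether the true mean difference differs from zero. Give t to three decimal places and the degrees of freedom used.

t = 2.507, df = 22

H0: μ_d = 0; H1: μ_d ≠ 0 (paired t-test on the differences, two-sided).
t = d̄/(s_d/√n) = 5.3/(10.14/√23) = 2.507
df = n − 1 = 22
Two-sided p-value ≈ 0.020
Since p ≈ 0.020 < α = 0.05, reject H0; the data support H1.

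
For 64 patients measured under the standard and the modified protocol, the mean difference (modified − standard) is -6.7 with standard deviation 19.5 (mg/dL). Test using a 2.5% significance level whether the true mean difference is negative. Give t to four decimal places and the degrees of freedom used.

t = -2.7487, df = 63

H0: μ_d = 0; H1: μ_d < 0 (paired t-test on the differences, left-tailed).
t = d̄/(s_d/√n) = -6.7/(19.5/√64) = -2.7487
df = n − 1 = 63
p-value = P(T ≤ -2.7487) ≈ 0.004
Since p ≈ 0.004 < α = 0.025, reject H0; the evidence is statistically significant.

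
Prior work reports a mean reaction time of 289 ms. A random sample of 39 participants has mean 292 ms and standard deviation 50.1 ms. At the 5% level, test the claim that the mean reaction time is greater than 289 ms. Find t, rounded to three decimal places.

H0: μ = 289; H1: μ > 289 (one-sample t-test, right-tailed).
t = (x̄ − μ₀)/(s/√n) = (292 − 289)/(50.1/√39) = 0.374
df = n − 1 = 38
p-value = P(T ≥ 0.374) ≈ 0.355
Since p ≈ 0.355 > α = 0.05, fail to reject H0; the evidence is not statistically significant.

0.374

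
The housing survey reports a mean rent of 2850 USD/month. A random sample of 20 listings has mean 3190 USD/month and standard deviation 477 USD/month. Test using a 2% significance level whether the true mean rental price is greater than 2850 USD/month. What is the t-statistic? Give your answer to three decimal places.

H0: μ = 2850; H1: μ > 2850 (one-sample t-test, right-tailed).
t = (x̄ − μ₀)/(s/√n) = (3190 − 2850)/(477/√20) = 3.188
df = n − 1 = 19
p-value = P(T ≥ 3.188) ≈ 0.0024
Since p ≈ 0.0024 < α = 0.02, reject H0; the data support H1.

3.188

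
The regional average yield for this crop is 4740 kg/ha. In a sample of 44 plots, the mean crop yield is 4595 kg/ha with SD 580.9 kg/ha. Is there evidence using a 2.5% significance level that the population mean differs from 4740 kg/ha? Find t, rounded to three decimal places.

-1.656

H0: μ = 4740; H1: μ ≠ 4740 (one-sample t-test, two-sided).
t = (x̄ − μ₀)/(s/√n) = (4595 − 4740)/(580.9/√44) = -1.656
df = n − 1 = 43
Two-sided p-value ≈ 0.1051
Since p ≈ 0.1051 > α = 0.025, fail to reject H0; the evidence is not statistically significant.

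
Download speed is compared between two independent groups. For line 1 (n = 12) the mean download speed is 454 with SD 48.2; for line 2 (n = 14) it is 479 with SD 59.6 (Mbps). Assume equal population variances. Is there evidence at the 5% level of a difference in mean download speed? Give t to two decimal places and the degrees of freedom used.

Let group 1 = line 1, group 2 = line 2. H0: μ_1 = μ_2; H1: μ_1 ≠ μ_2 (two-sample pooled-variance t-test, two-sided).
s_p² = [(12−1)·48.2² + (14−1)·59.6²]/(12+14−2) = 2988.91
t = (454 − 479)/√[2988.91·(1/12 + 1/14)] = -1.16
df = n₁ + n₂ − 2 = 24
Two-sided p-value ≈ 0.257
Since p ≈ 0.257 > α = 0.05, fail to reject H0; the data do not provide sufficient evidence against H0.

t = -1.16, df = 24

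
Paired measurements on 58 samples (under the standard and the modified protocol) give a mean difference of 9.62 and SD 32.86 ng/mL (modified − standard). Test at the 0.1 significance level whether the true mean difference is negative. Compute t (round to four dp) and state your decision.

t = 2.2296; fail to reject H0

H0: μ_d = 0; H1: μ_d < 0 (paired t-test on the differences, left-tailed).
t = d̄/(s_d/√n) = 9.62/(32.86/√58) = 2.2296
df = n − 1 = 57
p-value = P(T ≤ 2.2296) ≈ 0.9851
Since p ≈ 0.9851 > α = 0.1, fail to reject H0; the evidence is not statistically significant.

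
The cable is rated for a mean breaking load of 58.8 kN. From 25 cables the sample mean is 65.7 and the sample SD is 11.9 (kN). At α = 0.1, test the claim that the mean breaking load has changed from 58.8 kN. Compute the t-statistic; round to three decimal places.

2.899

H0: μ = 58.8; H1: μ ≠ 58.8 (one-sample t-test, two-sided).
t = (x̄ − μ₀)/(s/√n) = (65.7 − 58.8)/(11.9/√25) = 2.899
df = n − 1 = 24
Two-sided p-value ≈ 0.0079
Since p ≈ 0.0079 < α = 0.1, reject H0; the data support H1.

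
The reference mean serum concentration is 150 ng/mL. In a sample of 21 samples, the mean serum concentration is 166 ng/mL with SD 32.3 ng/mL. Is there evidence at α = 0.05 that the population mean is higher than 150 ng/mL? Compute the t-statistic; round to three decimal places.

2.270

H0: μ = 150; H1: μ > 150 (one-sample t-test, right-tailed).
t = (x̄ − μ₀)/(s/√n) = (166 − 150)/(32.3/√21) = 2.270
df = n − 1 = 20
p-value = P(T ≥ 2.270) ≈ 0.017
Since p ≈ 0.017 < α = 0.05, reject H0; the evidence is statistically significant.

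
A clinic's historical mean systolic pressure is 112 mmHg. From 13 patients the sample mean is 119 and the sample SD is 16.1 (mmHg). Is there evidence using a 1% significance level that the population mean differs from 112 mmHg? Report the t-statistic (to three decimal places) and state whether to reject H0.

t = 1.568; fail to reject H0

H0: μ = 112; H1: μ ≠ 112 (one-sample t-test, two-sided).
t = (x̄ − μ₀)/(s/√n) = (119 − 112)/(16.1/√13) = 1.568
df = n − 1 = 12
Two-sided p-value ≈ 0.1429
Since p ≈ 0.1429 > α = 0.01, fail to reject H0; the evidence is not statistically significant.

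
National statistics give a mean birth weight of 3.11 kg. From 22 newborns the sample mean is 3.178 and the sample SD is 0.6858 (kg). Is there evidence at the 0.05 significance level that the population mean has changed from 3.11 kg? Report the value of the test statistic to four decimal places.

H0: μ = 3.11; H1: μ ≠ 3.11 (one-sample t-test, two-sided).
t = (x̄ − μ₀)/(s/√n) = (3.178 − 3.11)/(0.6858/√22) = 0.4651
df = n − 1 = 21
Two-sided p-value ≈ 0.6467
Since p ≈ 0.6467 > α = 0.05, fail to reject H0; the evidence is not statistically significant.

0.4651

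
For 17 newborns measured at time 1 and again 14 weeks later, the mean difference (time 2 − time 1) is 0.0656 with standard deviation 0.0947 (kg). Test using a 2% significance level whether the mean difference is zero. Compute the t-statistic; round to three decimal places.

H0: μ_d = 0; H1: μ_d ≠ 0 (paired t-test on the differences, two-sided).
t = d̄/(s_d/√n) = 0.0656/(0.0947/√17) = 2.856
df = n − 1 = 16
Two-sided p-value ≈ 0.011
Since p ≈ 0.011 < α = 0.02, reject H0; the data support H1.

2.856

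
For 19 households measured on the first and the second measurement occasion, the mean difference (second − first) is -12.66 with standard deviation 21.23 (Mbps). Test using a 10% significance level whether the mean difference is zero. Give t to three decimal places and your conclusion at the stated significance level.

t = -2.599; reject H0

H0: μ_d = 0; H1: μ_d ≠ 0 (paired t-test on the differences, two-sided).
t = d̄/(s_d/√n) = -12.66/(21.23/√19) = -2.599
df = n − 1 = 18
Two-sided p-value ≈ 0.018
Since p ≈ 0.018 < α = 0.1, reject H0; the evidence is statistically significant.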